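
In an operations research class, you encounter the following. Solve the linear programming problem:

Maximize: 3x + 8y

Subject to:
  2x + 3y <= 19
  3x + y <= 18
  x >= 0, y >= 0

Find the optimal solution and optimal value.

Feasible vertices: (0, 0), (0, 19/3), (5, 3), (6, 0)
Objective 3x + 8y at each:
  (0, 0): 0
  (0, 19/3): 152/3
  (5, 3): 39
  (6, 0): 18
Maximum is 152/3 at (0, 19/3).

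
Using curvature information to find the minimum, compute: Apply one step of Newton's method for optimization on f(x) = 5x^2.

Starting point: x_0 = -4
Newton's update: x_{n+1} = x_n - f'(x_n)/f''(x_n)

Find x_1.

f(x) = 5x^2
f'(x) = 10x + (0), f''(x) = 10
Newton step: x_1 = x_0 - f'(x_0)/f''(x_0)
f'(-4) = -40
x_1 = -4 - -40/10 = 0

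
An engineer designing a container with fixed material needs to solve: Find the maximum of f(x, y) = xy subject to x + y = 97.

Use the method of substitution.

Substitute y = 97 - x into f(x,y) = xy:
g(x) = x(97 - x) = 97x - x^2
g'(x) = 97 - 2x = 0  =>  x = 97/2
y = 97 - 97/2 = 97/2
Maximum value = (97/2) * (97/2) = 9409/4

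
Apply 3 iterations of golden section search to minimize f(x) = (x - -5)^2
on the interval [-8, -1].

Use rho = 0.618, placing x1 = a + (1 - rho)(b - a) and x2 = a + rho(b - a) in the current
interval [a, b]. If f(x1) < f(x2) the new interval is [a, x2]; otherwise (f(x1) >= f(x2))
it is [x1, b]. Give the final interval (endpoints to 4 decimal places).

Golden section search for min of f(x) = (x - -5)^2 on [-8, -1].
Each step: x1 = a + (1 - rho)(b - a), x2 = a + rho(b - a); if f(x1) < f(x2) keep [a, x2], otherwise keep [x1, b].
Step 1: [-8.0000, -1.0000], x1=-5.3260 (f=0.1063), x2=-3.6740 (f=1.7583); f(x1) < f(x2) => keep [-8.0000, -3.6740]
Step 2: [-8.0000, -3.6740], x1=-6.3475 (f=1.8157), x2=-5.3265 (f=0.1066); f(x1) > f(x2) => keep [-6.3475, -3.6740]
Step 3: [-6.3475, -3.6740], x1=-5.3262 (f=0.1064), x2=-4.6953 (f=0.0929); f(x1) > f(x2) => keep [-5.3262, -3.6740]
Final interval: [-5.3262, -3.6740]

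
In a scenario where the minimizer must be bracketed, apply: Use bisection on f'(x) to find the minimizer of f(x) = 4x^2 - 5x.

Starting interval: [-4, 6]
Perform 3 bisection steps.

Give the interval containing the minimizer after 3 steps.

Finding critical point of f(x) = 4x^2 - 5x using bisection on f'(x) = 8x + -5.
f'(x) = 0 when x = 5/8.
Starting interval: [-4, 6]
Step 1: mid = 1, f'(mid) = 3, new interval = [-4, 1]
Step 2: mid = -3/2, f'(mid) = -17, new interval = [-3/2, 1]
Step 3: mid = -1/4, f'(mid) = -7, new interval = [-1/4, 1]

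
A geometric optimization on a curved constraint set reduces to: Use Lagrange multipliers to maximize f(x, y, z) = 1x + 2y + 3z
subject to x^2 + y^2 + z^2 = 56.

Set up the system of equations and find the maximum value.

Lagrange conditions: 1 = 2*lambda*x, 2 = 2*lambda*y, 3 = 2*lambda*z
So x:1 = y:2 = z:3, i.e. x = 1t, y = 2t, z = 3t
Constraint: t^2*(1^2 + 2^2 + 3^2) = 56
  t^2 * 14 = 56  =>  t = sqrt(4)
Maximum = 1*1t + 2*2t + 3*3t = 14*sqrt(4) = 28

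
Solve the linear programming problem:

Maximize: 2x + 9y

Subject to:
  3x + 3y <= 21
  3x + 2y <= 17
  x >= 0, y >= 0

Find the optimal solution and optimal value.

Feasible vertices: (0, 0), (0, 7), (3, 4), (17/3, 0)
Objective 2x + 9y at each:
  (0, 0): 0
  (0, 7): 63
  (3, 4): 42
  (17/3, 0): 34/3
Maximum is 63 at (0, 7).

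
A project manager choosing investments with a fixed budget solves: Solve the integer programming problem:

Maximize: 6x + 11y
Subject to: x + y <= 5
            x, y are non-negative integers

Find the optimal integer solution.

Objective: 6x + 11y, constraint: x + y <= 5
Coefficient of y is 11 > coefficient of x is 6, so allocate the entire budget to y.
Optimal: x = 0, y = 5, value = 55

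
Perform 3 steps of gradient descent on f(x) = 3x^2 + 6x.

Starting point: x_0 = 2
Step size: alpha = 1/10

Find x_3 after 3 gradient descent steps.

f(x) = 3x^2 + 6x, f'(x) = 6x + (6)
Step 1: f'(2) = 18, x_1 = 2 - 1/10 * 18 = 1/5
Step 2: f'(1/5) = 36/5, x_2 = 1/5 - 1/10 * 36/5 = -13/25
Step 3: f'(-13/25) = 72/25, x_3 = -13/25 - 1/10 * 72/25 = -101/125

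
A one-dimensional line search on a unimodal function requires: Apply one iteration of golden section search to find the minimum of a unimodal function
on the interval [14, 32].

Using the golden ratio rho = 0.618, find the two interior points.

Golden section search on [14, 32].
Golden ratio rho = 0.618 (approx).
Interior points:
  x_1 = 14 + (1-0.618)*18 = 20.8760
  x_2 = 14 + 0.618*18 = 25.1240
Compare f(x_1) and f(x_2) to determine which subinterval to keep.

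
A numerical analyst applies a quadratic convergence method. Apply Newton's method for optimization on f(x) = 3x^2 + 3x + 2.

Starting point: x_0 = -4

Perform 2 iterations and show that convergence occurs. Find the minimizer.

f(x) = 3x^2 + 3x + 2, f'(x) = 6x + (3), f''(x) = 6
Step 1: f'(-4) = -21, x_1 = -4 - -21/6 = -1/2
Step 2: f'(-1/2) = 0, x_2 = -1/2 (converged)
Newton's method converges in 1 step for quadratics.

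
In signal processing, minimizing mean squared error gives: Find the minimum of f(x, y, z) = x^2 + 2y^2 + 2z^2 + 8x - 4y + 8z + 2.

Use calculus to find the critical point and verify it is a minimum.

f(x,y,z) = x^2 + 2y^2 + 2z^2 + 8x - 4y + 8z + 2
df/dx = 2x + (8) = 0 => x = -4
df/dy = 4y + (-4) = 0 => y = 1
df/dz = 4z + (8) = 0 => z = -2
f(-4,1,-2) = 1*(-4)^2 + 2*(1)^2 + 2*(-2)^2 + 8*(-4) + -4*(1) + 8*(-2) + 2 = -24
Hessian is diagonal with entries 2, 4, 4 > 0, confirmed minimum.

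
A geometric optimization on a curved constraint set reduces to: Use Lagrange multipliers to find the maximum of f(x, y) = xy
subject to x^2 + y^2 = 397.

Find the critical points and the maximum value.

Lagrange conditions: y = 2*lambda*x and x = 2*lambda*y
If x = 0 then y = 0, violating the constraint, so x, y != 0.
Dividing: y/x = x/y => x^2 = y^2 => y = x or y = -x
Constraint: 2x^2 = 397 => x^2 = 397/2 => x = +/-sqrt(397/2)
Critical points: (sqrt(397/2), sqrt(397/2)), (-sqrt(397/2), -sqrt(397/2)), (sqrt(397/2), -sqrt(397/2)), (-sqrt(397/2), sqrt(397/2))
  y = x:  xy = x^2 = 397/2  at (sqrt(397/2), sqrt(397/2)) and (-sqrt(397/2), -sqrt(397/2))
  y = -x: xy = -x^2 = -397/2 at (sqrt(397/2), -sqrt(397/2)) and (-sqrt(397/2), sqrt(397/2))
Maximum xy = 397/2 at (sqrt(397/2), sqrt(397/2)) and (-sqrt(397/2), -sqrt(397/2))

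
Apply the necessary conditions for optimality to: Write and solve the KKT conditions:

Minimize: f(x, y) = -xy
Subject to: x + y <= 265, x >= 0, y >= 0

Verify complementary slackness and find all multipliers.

Problem: min -xy s.t. x + y <= 265 (multiplier lambda), x >= 0 (mu_x), y >= 0 (mu_y)
KKT stationarity: -y + lambda - mu_x = 0, -x + lambda - mu_y = 0, with lambda, mu_x, mu_y >= 0
Complementary slackness: lambda*(x + y - 265) = 0, mu_x*x = 0, mu_y*y = 0
If lambda = 0: y = -mu_x <= 0 and x = -mu_y <= 0 force x = y = 0 with f = 0; but x = y = 265/2 is feasible with f = -70225/4 < 0, so this is not the minimum. Hence lambda > 0 and x + y = 265.
Try x > 0, y > 0 (so mu_x = mu_y = 0): y = lambda, x = lambda => x = y = lambda
x + y = 265 => 2*lambda = 265 => lambda = 265/2
x* = y* = 265/2 > 0, consistent with mu_x = mu_y = 0.
(Any feasible point with x = 0 or y = 0 has f = 0 > -70225/4, so the minimum is not on those boundaries.)
min(-xy) = -70225/4 (i.e. max xy = 70225/4)
Multipliers: lambda = 265/2, mu_x = 0, mu_y = 0
Complementary slackness: lambda*(x + y - 265) = 265/2*(265/2 + 265/2 - 265) = 0, mu_x*x = 0*265/2 = 0, mu_y*y = 0*265/2 = 0. Satisfied.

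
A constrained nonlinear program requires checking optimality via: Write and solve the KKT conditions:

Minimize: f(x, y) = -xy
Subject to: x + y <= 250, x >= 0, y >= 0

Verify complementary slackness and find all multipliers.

Problem: min -xy s.t. x + y <= 250 (multiplier lambda), x >= 0 (mu_x), y >= 0 (mu_y)
KKT stationarity: -y + lambda - mu_x = 0, -x + lambda - mu_y = 0, with lambda, mu_x, mu_y >= 0
Complementary slackness: lambda*(x + y - 250) = 0, mu_x*x = 0, mu_y*y = 0
If lambda = 0: y = -mu_x <= 0 and x = -mu_y <= 0 force x = y = 0 with f = 0; but x = y = 125 is feasible with f = -15625 < 0, so this is not the minimum. Hence lambda > 0 and x + y = 250.
Try x > 0, y > 0 (so mu_x = mu_y = 0): y = lambda, x = lambda => x = y = lambda
x + y = 250 => 2*lambda = 250 => lambda = 125
x* = y* = 125 > 0, consistent with mu_x = mu_y = 0.
(Any feasible point with x = 0 or y = 0 has f = 0 > -15625, so the minimum is not on those boundaries.)
min(-xy) = -15625 (i.e. max xy = 15625)
Multipliers: lambda = 125, mu_x = 0, mu_y = 0
Complementary slackness: lambda*(x + y - 250) = 125*(125 + 125 - 250) = 0, mu_x*x = 0*125 = 0, mu_y*y = 0*125 = 0. Satisfied.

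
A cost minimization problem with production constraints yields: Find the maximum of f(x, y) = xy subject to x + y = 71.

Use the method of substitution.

Substitute y = 71 - x into f(x,y) = xy:
g(x) = x(71 - x) = 71x - x^2
g'(x) = 71 - 2x = 0  =>  x = 71/2
y = 71 - 71/2 = 71/2
Maximum value = (71/2) * (71/2) = 5041/4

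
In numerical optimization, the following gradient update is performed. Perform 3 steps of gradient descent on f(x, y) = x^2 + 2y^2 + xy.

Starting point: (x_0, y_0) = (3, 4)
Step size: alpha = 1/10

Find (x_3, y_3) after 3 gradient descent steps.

f(x,y) = x^2 + 2y^2 + xy
grad_x = 2x + 1y, grad_y = 4y + 1x
Step 1: grad = (10, 19), (2, 21/10)
Step 2: grad = (61/10, 52/5), (139/100, 53/50)
Step 3: grad = (96/25, 563/100), (503/500, 497/1000)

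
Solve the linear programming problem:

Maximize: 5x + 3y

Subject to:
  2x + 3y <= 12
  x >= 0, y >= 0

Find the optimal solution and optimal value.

The feasible region has vertices at [(0, 0), (6, 0), (0, 4)].
Checking objective 5x + 3y at each vertex:
  (0, 0): 5*0 + 3*0 = 0
  (6, 0): 5*6 + 3*0 = 30
  (0, 4): 5*0 + 3*4 = 12
Maximum is 30 at (6, 0).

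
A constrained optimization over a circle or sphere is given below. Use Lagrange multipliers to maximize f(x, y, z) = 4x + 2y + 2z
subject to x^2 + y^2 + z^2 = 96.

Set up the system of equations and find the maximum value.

Lagrange conditions: 4 = 2*lambda*x, 2 = 2*lambda*y, 2 = 2*lambda*z
So x:4 = y:2 = z:2, i.e. x = 4t, y = 2t, z = 2t
Constraint: t^2*(4^2 + 2^2 + 2^2) = 96
  t^2 * 24 = 96  =>  t = sqrt(4)
Maximum = 4*4t + 2*2t + 2*2t = 24*sqrt(4) = 48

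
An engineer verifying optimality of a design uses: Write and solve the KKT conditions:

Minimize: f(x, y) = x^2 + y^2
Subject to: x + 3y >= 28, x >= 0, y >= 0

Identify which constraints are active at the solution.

KKT conditions for min x^2 + y^2 s.t. 1x + 3y >= 28, x >= 0, y >= 0:
Stationarity: 2x = mu*1 + mu_x, 2y = mu*3 + mu_y, with mu, mu_x, mu_y >= 0
Complementary slackness: mu*(x + 3y - 28) = 0, mu_x*x = 0, mu_y*y = 0
(0, 0) is infeasible (1*0 + 3*0 < 28), so if mu = 0 stationarity would force x = mu_x/2 >= 0, y = mu_y/2 >= 0 with mu_x*x = mu_y*y = 0, i.e. x = y = 0: contradiction. Hence mu > 0 and x + 3y = 28 is active.
Try x > 0, y > 0 (so mu_x = mu_y = 0): x = 1*mu/2, y = 3*mu/2
Substitute: 1*(1*mu/2) + 3*(3*mu/2) = 28
  mu*10/2 = 28 => mu = 28/5
x* = 14/5 > 0, y* = 42/5 > 0, consistent with mu_x = mu_y = 0.
f is convex and the constraints are linear, so this KKT point is the global minimum.
f* = 392/5
Active constraints: x + 3y >= 28 (holds with equality, mu = 28/5 > 0); x >= 0 and y >= 0 are inactive (mu_x = mu_y = 0).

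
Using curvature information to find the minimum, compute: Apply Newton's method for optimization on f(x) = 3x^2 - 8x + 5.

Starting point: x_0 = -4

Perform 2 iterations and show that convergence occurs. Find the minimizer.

f(x) = 3x^2 - 8x + 5, f'(x) = 6x + (-8), f''(x) = 6
Step 1: f'(-4) = -32, x_1 = -4 - -32/6 = 4/3
Step 2: f'(4/3) = 0, x_2 = 4/3 (converged)
Newton's method converges in 1 step for quadratics.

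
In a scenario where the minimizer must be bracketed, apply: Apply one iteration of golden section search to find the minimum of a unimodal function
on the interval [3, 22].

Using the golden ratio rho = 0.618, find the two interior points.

Golden section search on [3, 22].
Golden ratio rho = 0.618 (approx).
Interior points:
  x_1 = 3 + (1-0.618)*19 = 10.2580
  x_2 = 3 + 0.618*19 = 14.7420
Compare f(x_1) and f(x_2) to determine which subinterval to keep.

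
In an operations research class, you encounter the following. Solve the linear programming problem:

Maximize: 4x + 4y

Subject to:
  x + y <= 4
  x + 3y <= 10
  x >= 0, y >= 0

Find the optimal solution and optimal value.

Feasible vertices: (0, 0), (0, 10/3), (1, 3), (4, 0)
Objective 4x + 4y at each:
  (0, 0): 0
  (0, 10/3): 40/3
  (1, 3): 16
  (4, 0): 16
Maximum is 16 at (1, 3).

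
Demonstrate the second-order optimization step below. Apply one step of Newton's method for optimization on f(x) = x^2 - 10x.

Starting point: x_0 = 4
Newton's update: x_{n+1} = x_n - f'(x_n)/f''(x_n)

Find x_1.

f(x) = x^2 - 10x
f'(x) = 2x + (-10), f''(x) = 2
Newton step: x_1 = x_0 - f'(x_0)/f''(x_0)
f'(4) = -2
x_1 = 4 - -2/2 = 5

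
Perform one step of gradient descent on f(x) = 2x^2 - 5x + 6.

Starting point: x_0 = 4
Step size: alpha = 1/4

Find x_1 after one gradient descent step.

f(x) = 2x^2 - 5x + 6
f'(x) = 4x - 5
f'(4) = 4*4 + (-5) = 11
x_1 = x_0 - alpha * f'(x_0) = 4 - 1/4 * 11 = 5/4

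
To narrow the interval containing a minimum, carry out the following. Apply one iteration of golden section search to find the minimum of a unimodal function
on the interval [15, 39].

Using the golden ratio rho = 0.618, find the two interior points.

Golden section search on [15, 39].
Golden ratio rho = 0.618 (approx).
Interior points:
  x_1 = 15 + (1-0.618)*24 = 24.1680
  x_2 = 15 + 0.618*24 = 29.8320
Compare f(x_1) and f(x_2) to determine which subinterval to keep.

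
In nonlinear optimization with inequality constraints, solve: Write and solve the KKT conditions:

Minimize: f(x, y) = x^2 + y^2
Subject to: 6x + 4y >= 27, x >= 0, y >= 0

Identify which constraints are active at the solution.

KKT conditions for min x^2 + y^2 s.t. 6x + 4y >= 27, x >= 0, y >= 0:
Stationarity: 2x = mu*6 + mu_x, 2y = mu*4 + mu_y, with mu, mu_x, mu_y >= 0
Complementary slackness: mu*(6x + 4y - 27) = 0, mu_x*x = 0, mu_y*y = 0
(0, 0) is infeasible (6*0 + 4*0 < 27), so if mu = 0 stationarity would force x = mu_x/2 >= 0, y = mu_y/2 >= 0 with mu_x*x = mu_y*y = 0, i.e. x = y = 0: contradiction. Hence mu > 0 and 6x + 4y = 27 is active.
Try x > 0, y > 0 (so mu_x = mu_y = 0): x = 6*mu/2, y = 4*mu/2
Substitute: 6*(6*mu/2) + 4*(4*mu/2) = 27
  mu*52/2 = 27 => mu = 27/26
x* = 81/26 > 0, y* = 27/13 > 0, consistent with mu_x = mu_y = 0.
f is convex and the constraints are linear, so this KKT point is the global minimum.
f* = 729/52
Active constraints: 6x + 4y >= 27 (holds with equality, mu = 27/26 > 0); x >= 0 and y >= 0 are inactive (mu_x = mu_y = 0).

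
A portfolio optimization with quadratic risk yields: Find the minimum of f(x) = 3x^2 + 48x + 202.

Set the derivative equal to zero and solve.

f(x) = 3x^2 + 48x + 202
f'(x) = 6x + (48) = 0
x = -48/6 = -8
f(-8) = 10
Since f''(x) = 6 > 0, this is a minimum.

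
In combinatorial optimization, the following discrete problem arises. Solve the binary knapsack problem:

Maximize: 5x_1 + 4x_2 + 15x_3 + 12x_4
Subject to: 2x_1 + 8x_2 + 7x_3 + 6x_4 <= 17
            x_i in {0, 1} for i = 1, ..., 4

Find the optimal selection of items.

Items: item 1 (v=5, w=2), item 2 (v=4, w=8), item 3 (v=15, w=7), item 4 (v=12, w=6)
Capacity: 17
Checking all 16 subsets (w = total weight, v = total value):
  {}: w = 0, v = 0
  {1}: w = 2, v = 5
  {2}: w = 8, v = 4
  {3}: w = 7, v = 15
  {4}: w = 6, v = 12
  {1, 2}: w = 10, v = 9
  {1, 3}: w = 9, v = 20
  {1, 4}: w = 8, v = 17
  {2, 3}: w = 15, v = 19
  {2, 4}: w = 14, v = 16
  {3, 4}: w = 13, v = 27
  {1, 2, 3}: w = 17, v = 24
  {1, 2, 4}: w = 16, v = 21
  {1, 3, 4}: w = 15, v = 32
  {2, 3, 4}: w = 21 > 17, infeasible
  {1, 2, 3, 4}: w = 23 > 17, infeasible
Best feasible subset: items [1, 3, 4]
Total weight: 15 <= 17, total value: 32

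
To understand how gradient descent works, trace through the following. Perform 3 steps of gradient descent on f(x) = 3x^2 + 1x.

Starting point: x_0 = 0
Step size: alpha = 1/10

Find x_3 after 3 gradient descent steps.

f(x) = 3x^2 + 1x, f'(x) = 6x + (1)
Step 1: f'(0) = 1, x_1 = 0 - 1/10 * 1 = -1/10
Step 2: f'(-1/10) = 2/5, x_2 = -1/10 - 1/10 * 2/5 = -7/50
Step 3: f'(-7/50) = 4/25, x_3 = -7/50 - 1/10 * 4/25 = -39/250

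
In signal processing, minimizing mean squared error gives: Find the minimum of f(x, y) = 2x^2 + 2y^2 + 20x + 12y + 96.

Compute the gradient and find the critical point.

f(x,y) = 2x^2 + 2y^2 + 20x + 12y + 96
df/dx = 4x + (20) = 0  =>  x = -5
df/dy = 4y + (12) = 0  =>  y = -3
f(-5, -3) = 2*(-5)^2 + 2*(-3)^2 + 20*(-5) + 12*(-3) + 96 = 28
Hessian is diagonal with entries 4, 4 > 0, so this is a minimum.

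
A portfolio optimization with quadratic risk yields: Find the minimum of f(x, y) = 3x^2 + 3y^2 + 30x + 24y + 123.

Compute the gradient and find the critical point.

f(x,y) = 3x^2 + 3y^2 + 30x + 24y + 123
df/dx = 6x + (30) = 0  =>  x = -5
df/dy = 6y + (24) = 0  =>  y = -4
f(-5, -4) = 3*(-5)^2 + 3*(-4)^2 + 30*(-5) + 24*(-4) + 123 = 0
Hessian is diagonal with entries 6, 6 > 0, so this is a minimum.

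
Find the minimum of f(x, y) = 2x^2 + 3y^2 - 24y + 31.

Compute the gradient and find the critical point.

f(x,y) = 2x^2 + 3y^2 - 24y + 31
df/dx = 4x + (0) = 0  =>  x = 0
df/dy = 6y + (-24) = 0  =>  y = 4
f(0, 4) = 2*(0)^2 + 3*(4)^2 + -24*(4) + 31 = -17
Hessian is diagonal with entries 4, 6 > 0, so this is a minimum.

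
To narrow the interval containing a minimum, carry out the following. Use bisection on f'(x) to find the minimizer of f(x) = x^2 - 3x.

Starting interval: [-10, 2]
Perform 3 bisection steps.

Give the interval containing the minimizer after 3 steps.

Finding critical point of f(x) = x^2 - 3x using bisection on f'(x) = 2x + -3.
f'(x) = 0 when x = 3/2.
Starting interval: [-10, 2]
Step 1: mid = -4, f'(mid) = -11, new interval = [-4, 2]
Step 2: mid = -1, f'(mid) = -5, new interval = [-1, 2]
Step 3: mid = 1/2, f'(mid) = -2, new interval = [1/2, 2]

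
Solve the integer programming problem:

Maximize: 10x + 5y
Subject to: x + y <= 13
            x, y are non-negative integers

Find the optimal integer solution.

Objective: 10x + 5y, constraint: x + y <= 13
Coefficient of x is 10 >= coefficient of y is 5, so allocate the entire budget to x.
Optimal: x = 13, y = 0, value = 130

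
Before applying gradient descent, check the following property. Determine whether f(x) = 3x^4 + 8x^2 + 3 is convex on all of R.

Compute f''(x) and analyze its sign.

f(x) = 3x^4 + 8x^2 + 3
f'(x) = 12x^3 + 16x
f''(x) = 36x^2 + 16
f''(x) = 36x^2 + 16 >= 16 > 0 for all x
Therefore, f is convex on R.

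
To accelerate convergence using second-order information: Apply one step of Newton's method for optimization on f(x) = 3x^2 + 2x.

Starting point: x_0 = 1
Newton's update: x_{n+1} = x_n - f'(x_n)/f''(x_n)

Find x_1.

f(x) = 3x^2 + 2x
f'(x) = 6x + (2), f''(x) = 6
Newton step: x_1 = x_0 - f'(x_0)/f''(x_0)
f'(1) = 8
x_1 = 1 - 8/6 = -1/3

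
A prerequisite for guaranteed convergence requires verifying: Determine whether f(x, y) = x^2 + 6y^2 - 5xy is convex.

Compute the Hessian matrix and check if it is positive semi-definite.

f(x,y) = x^2 + 6y^2 - 5xy
Hessian H = [[2, -5], [-5, 12]]
trace(H) = 14, det(H) = -1
Eigenvalues: (14 +/- sqrt(200)) / 2 = 14.07, -0.07107
Since not both eigenvalues positive, f is neither convex nor concave.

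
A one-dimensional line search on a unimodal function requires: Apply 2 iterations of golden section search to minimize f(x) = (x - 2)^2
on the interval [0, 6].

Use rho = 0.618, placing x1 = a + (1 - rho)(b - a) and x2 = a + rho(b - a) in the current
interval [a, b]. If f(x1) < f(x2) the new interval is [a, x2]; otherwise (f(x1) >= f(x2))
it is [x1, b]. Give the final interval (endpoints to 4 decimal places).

Golden section search for min of f(x) = (x - 2)^2 on [0, 6].
Each step: x1 = a + (1 - rho)(b - a), x2 = a + rho(b - a); if f(x1) < f(x2) keep [a, x2], otherwise keep [x1, b].
Step 1: [0.0000, 6.0000], x1=2.2920 (f=0.0853), x2=3.7080 (f=2.9173); f(x1) < f(x2) => keep [0.0000, 3.7080]
Step 2: [0.0000, 3.7080], x1=1.4165 (f=0.3405), x2=2.2915 (f=0.0850); f(x1) > f(x2) => keep [1.4165, 3.7080]
Final interval: [1.4165, 3.7080]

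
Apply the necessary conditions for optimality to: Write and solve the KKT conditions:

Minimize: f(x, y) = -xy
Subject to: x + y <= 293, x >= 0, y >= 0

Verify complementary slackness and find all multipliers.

Problem: min -xy s.t. x + y <= 293 (multiplier lambda), x >= 0 (mu_x), y >= 0 (mu_y)
KKT stationarity: -y + lambda - mu_x = 0, -x + lambda - mu_y = 0, with lambda, mu_x, mu_y >= 0
Complementary slackness: lambda*(x + y - 293) = 0, mu_x*x = 0, mu_y*y = 0
If lambda = 0: y = -mu_x <= 0 and x = -mu_y <= 0 force x = y = 0 with f = 0; but x = y = 293/2 is feasible with f = -85849/4 < 0, so this is not the minimum. Hence lambda > 0 and x + y = 293.
Try x > 0, y > 0 (so mu_x = mu_y = 0): y = lambda, x = lambda => x = y = lambda
x + y = 293 => 2*lambda = 293 => lambda = 293/2
x* = y* = 293/2 > 0, consistent with mu_x = mu_y = 0.
(Any feasible point with x = 0 or y = 0 has f = 0 > -85849/4, so the minimum is not on those boundaries.)
min(-xy) = -85849/4 (i.e. max xy = 85849/4)
Multipliers: lambda = 293/2, mu_x = 0, mu_y = 0
Complementary slackness: lambda*(x + y - 293) = 293/2*(293/2 + 293/2 - 293) = 0, mu_x*x = 0*293/2 = 0, mu_y*y = 0*293/2 = 0. Satisfied.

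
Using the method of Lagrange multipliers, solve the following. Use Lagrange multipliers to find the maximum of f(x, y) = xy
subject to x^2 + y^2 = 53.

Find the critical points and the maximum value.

Lagrange conditions: y = 2*lambda*x and x = 2*lambda*y
If x = 0 then y = 0, violating the constraint, so x, y != 0.
Dividing: y/x = x/y => x^2 = y^2 => y = x or y = -x
Constraint: 2x^2 = 53 => x^2 = 53/2 => x = +/-sqrt(53/2)
Critical points: (sqrt(53/2), sqrt(53/2)), (-sqrt(53/2), -sqrt(53/2)), (sqrt(53/2), -sqrt(53/2)), (-sqrt(53/2), sqrt(53/2))
  y = x:  xy = x^2 = 53/2  at (sqrt(53/2), sqrt(53/2)) and (-sqrt(53/2), -sqrt(53/2))
  y = -x: xy = -x^2 = -53/2 at (sqrt(53/2), -sqrt(53/2)) and (-sqrt(53/2), sqrt(53/2))
Maximum xy = 53/2 at (sqrt(53/2), sqrt(53/2)) and (-sqrt(53/2), -sqrt(53/2))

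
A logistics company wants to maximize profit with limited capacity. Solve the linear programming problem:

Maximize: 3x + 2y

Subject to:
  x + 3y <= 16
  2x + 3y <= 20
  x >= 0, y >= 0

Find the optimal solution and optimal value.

Feasible vertices: (0, 0), (0, 16/3), (4, 4), (10, 0)
Objective 3x + 2y at each:
  (0, 0): 0
  (0, 16/3): 32/3
  (4, 4): 20
  (10, 0): 30
Maximum is 30 at (10, 0).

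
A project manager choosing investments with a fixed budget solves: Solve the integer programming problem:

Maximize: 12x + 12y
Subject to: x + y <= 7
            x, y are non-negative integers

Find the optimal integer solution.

Objective: 12x + 12y, constraint: x + y <= 7
Coefficient of x is 12 >= coefficient of y is 12, so allocate the entire budget to x.
Optimal: x = 7, y = 0, value = 84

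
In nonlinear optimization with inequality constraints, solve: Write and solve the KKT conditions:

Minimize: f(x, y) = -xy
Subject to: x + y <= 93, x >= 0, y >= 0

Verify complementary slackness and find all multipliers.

Problem: min -xy s.t. x + y <= 93 (multiplier lambda), x >= 0 (mu_x), y >= 0 (mu_y)
KKT stationarity: -y + lambda - mu_x = 0, -x + lambda - mu_y = 0, with lambda, mu_x, mu_y >= 0
Complementary slackness: lambda*(x + y - 93) = 0, mu_x*x = 0, mu_y*y = 0
If lambda = 0: y = -mu_x <= 0 and x = -mu_y <= 0 force x = y = 0 with f = 0; but x = y = 93/2 is feasible with f = -8649/4 < 0, so this is not the minimum. Hence lambda > 0 and x + y = 93.
Try x > 0, y > 0 (so mu_x = mu_y = 0): y = lambda, x = lambda => x = y = lambda
x + y = 93 => 2*lambda = 93 => lambda = 93/2
x* = y* = 93/2 > 0, consistent with mu_x = mu_y = 0.
(Any feasible point with x = 0 or y = 0 has f = 0 > -8649/4, so the minimum is not on those boundaries.)
min(-xy) = -8649/4 (i.e. max xy = 8649/4)
Multipliers: lambda = 93/2, mu_x = 0, mu_y = 0
Complementary slackness: lambda*(x + y - 93) = 93/2*(93/2 + 93/2 - 93) = 0, mu_x*x = 0*93/2 = 0, mu_y*y = 0*93/2 = 0. Satisfied.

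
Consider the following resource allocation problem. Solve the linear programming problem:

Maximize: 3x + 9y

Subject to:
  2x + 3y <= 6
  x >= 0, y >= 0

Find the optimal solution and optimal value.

The feasible region has vertices at [(0, 0), (3, 0), (0, 2)].
Checking objective 3x + 9y at each vertex:
  (0, 0): 3*0 + 9*0 = 0
  (3, 0): 3*3 + 9*0 = 9
  (0, 2): 3*0 + 9*2 = 18
Maximum is 18 at (0, 2).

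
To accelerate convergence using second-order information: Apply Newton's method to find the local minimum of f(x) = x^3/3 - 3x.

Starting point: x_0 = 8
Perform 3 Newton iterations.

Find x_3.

f(x) = x^3/3 - 3x
f'(x) = x^2 - 3, f''(x) = 2x
Newton update: x_{n+1} = x_n - (x_n^2 - 3)/(2*x_n)
Step 1: x_0 = 8, f'=61, f''=16, x_1 = 67/16
Step 2: x_1 = 67/16, f'=3721/256, f''=67/8, x_2 = 5257/2144
Step 3: x_2 = 5257/2144, f'=13845841/4596736, f''=5257/1072, x_3 = 41426257/22542016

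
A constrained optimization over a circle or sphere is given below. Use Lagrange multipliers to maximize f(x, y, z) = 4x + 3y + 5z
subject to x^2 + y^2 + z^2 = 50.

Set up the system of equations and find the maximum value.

Lagrange conditions: 4 = 2*lambda*x, 3 = 2*lambda*y, 5 = 2*lambda*z
So x:4 = y:3 = z:5, i.e. x = 4t, y = 3t, z = 5t
Constraint: t^2*(4^2 + 3^2 + 5^2) = 50
  t^2 * 50 = 50  =>  t = sqrt(1)
Maximum = 4*4t + 3*3t + 5*5t = 50*sqrt(1) = 50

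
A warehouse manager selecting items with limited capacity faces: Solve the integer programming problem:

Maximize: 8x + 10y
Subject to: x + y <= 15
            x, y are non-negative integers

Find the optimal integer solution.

Objective: 8x + 10y, constraint: x + y <= 15
Coefficient of y is 10 > coefficient of x is 8, so allocate the entire budget to y.
Optimal: x = 0, y = 15, value = 150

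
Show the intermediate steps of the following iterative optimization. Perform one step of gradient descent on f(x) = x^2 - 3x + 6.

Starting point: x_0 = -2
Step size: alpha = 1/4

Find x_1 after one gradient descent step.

f(x) = x^2 - 3x + 6
f'(x) = 2x - 3
f'(-2) = 2*-2 + (-3) = -7
x_1 = x_0 - alpha * f'(x_0) = -2 - 1/4 * -7 = -1/4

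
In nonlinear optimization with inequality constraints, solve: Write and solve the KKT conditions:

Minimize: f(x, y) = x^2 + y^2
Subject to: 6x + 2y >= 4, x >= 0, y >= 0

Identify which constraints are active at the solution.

KKT conditions for min x^2 + y^2 s.t. 6x + 2y >= 4, x >= 0, y >= 0:
Stationarity: 2x = mu*6 + mu_x, 2y = mu*2 + mu_y, with mu, mu_x, mu_y >= 0
Complementary slackness: mu*(6x + 2y - 4) = 0, mu_x*x = 0, mu_y*y = 0
(0, 0) is infeasible (6*0 + 2*0 < 4), so if mu = 0 stationarity would force x = mu_x/2 >= 0, y = mu_y/2 >= 0 with mu_x*x = mu_y*y = 0, i.e. x = y = 0: contradiction. Hence mu > 0 and 6x + 2y = 4 is active.
Try x > 0, y > 0 (so mu_x = mu_y = 0): x = 6*mu/2, y = 2*mu/2
Substitute: 6*(6*mu/2) + 2*(2*mu/2) = 4
  mu*40/2 = 4 => mu = 1/5
x* = 3/5 > 0, y* = 1/5 > 0, consistent with mu_x = mu_y = 0.
f is convex and the constraints are linear, so this KKT point is the global minimum.
f* = 2/5
Active constraints: 6x + 2y >= 4 (holds with equality, mu = 1/5 > 0); x >= 0 and y >= 0 are inactive (mu_x = mu_y = 0).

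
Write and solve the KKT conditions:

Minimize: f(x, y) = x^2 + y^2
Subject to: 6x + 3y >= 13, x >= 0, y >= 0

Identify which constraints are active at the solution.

KKT conditions for min x^2 + y^2 s.t. 6x + 3y >= 13, x >= 0, y >= 0:
Stationarity: 2x = mu*6 + mu_x, 2y = mu*3 + mu_y, with mu, mu_x, mu_y >= 0
Complementary slackness: mu*(6x + 3y - 13) = 0, mu_x*x = 0, mu_y*y = 0
(0, 0) is infeasible (6*0 + 3*0 < 13), so if mu = 0 stationarity would force x = mu_x/2 >= 0, y = mu_y/2 >= 0 with mu_x*x = mu_y*y = 0, i.e. x = y = 0: contradiction. Hence mu > 0 and 6x + 3y = 13 is active.
Try x > 0, y > 0 (so mu_x = mu_y = 0): x = 6*mu/2, y = 3*mu/2
Substitute: 6*(6*mu/2) + 3*(3*mu/2) = 13
  mu*45/2 = 13 => mu = 26/45
x* = 26/15 > 0, y* = 13/15 > 0, consistent with mu_x = mu_y = 0.
f is convex and the constraints are linear, so this KKT point is the global minimum.
f* = 169/45
Active constraints: 6x + 3y >= 13 (holds with equality, mu = 26/45 > 0); x >= 0 and y >= 0 are inactive (mu_x = mu_y = 0).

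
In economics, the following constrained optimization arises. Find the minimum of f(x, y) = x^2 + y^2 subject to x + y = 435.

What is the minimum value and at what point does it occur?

Substitute y = 435 - x into f(x,y) = x^2 + y^2:
g(x) = x^2 + (435 - x)^2 = 2x^2 - 870x + 189225
g'(x) = 4x - 870 = 0  =>  x = 435/2
y = 435 - 435/2 = 435/2
Minimum value = (435/2)^2 + (435/2)^2 = 189225/2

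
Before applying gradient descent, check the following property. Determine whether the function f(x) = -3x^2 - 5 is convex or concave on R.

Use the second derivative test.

f(x) = -3x^2 - 5
f'(x) = -6x + 0
f''(x) = -6
Since f''(x) = -6 < 0 for all x, f is concave on R.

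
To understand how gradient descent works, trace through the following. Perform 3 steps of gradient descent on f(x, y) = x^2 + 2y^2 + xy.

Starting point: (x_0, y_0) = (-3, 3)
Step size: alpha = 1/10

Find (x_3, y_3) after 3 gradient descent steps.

f(x,y) = x^2 + 2y^2 + xy
grad_x = 2x + 1y, grad_y = 4y + 1x
Step 1: grad = (-3, 9), (-27/10, 21/10)
Step 2: grad = (-33/10, 57/10), (-237/100, 153/100)
Step 3: grad = (-321/100, 15/4), (-2049/1000, 231/200)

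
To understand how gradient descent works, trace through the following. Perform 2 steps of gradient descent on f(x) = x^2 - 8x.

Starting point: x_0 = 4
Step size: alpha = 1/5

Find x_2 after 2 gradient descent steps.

f(x) = x^2 - 8x, f'(x) = 2x + (-8)
Step 1: f'(4) = 0, x_1 = 4 - 1/5 * 0 = 4
Step 2: f'(4) = 0, x_2 = 4 - 1/5 * 0 = 4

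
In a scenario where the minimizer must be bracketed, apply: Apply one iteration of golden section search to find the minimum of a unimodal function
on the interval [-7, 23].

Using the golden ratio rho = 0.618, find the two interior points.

Golden section search on [-7, 23].
Golden ratio rho = 0.618 (approx).
Interior points:
  x_1 = -7 + (1-0.618)*30 = 4.4600
  x_2 = -7 + 0.618*30 = 11.5400
Compare f(x_1) and f(x_2) to determine which subinterval to keep.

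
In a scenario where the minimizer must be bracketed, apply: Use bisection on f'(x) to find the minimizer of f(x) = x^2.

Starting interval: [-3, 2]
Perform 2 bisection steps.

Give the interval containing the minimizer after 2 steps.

Finding critical point of f(x) = x^2 using bisection on f'(x) = 2x + 0.
f'(x) = 0 when x = 0.
Starting interval: [-3, 2]
Step 1: mid = -1/2, f'(mid) = -1, new interval = [-1/2, 2]
Step 2: mid = 3/4, f'(mid) = 3/2, new interval = [-1/2, 3/4]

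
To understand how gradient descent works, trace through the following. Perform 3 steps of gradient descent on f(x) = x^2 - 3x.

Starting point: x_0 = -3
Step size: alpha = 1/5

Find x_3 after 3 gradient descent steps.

f(x) = x^2 - 3x, f'(x) = 2x + (-3)
Step 1: f'(-3) = -9, x_1 = -3 - 1/5 * -9 = -6/5
Step 2: f'(-6/5) = -27/5, x_2 = -6/5 - 1/5 * -27/5 = -3/25
Step 3: f'(-3/25) = -81/25, x_3 = -3/25 - 1/5 * -81/25 = 66/125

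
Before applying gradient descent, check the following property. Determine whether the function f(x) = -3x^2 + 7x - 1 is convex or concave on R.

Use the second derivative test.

f(x) = -3x^2 + 7x - 1
f'(x) = -6x + 7
f''(x) = -6
Since f''(x) = -6 < 0 for all x, f is concave on R.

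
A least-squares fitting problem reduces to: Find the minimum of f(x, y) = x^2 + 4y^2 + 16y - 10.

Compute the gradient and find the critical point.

f(x,y) = x^2 + 4y^2 + 16y - 10
df/dx = 2x + (0) = 0  =>  x = 0
df/dy = 8y + (16) = 0  =>  y = -2
f(0, -2) = 1*(0)^2 + 4*(-2)^2 + 16*(-2) + -10 = -26
Hessian is diagonal with entries 2, 8 > 0, so this is a minimum.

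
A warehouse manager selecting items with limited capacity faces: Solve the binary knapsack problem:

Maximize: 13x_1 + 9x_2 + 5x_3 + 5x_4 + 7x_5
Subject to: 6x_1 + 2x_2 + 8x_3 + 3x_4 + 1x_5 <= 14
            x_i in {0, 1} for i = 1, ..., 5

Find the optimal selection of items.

Items: item 1 (v=13, w=6), item 2 (v=9, w=2), item 3 (v=5, w=8), item 4 (v=5, w=3), item 5 (v=7, w=1)
Capacity: 14
Checking all 32 subsets (w = total weight, v = total value):
  {}: w = 0, v = 0
  {1}: w = 6, v = 13
  {2}: w = 2, v = 9
  {3}: w = 8, v = 5
  {4}: w = 3, v = 5
  {5}: w = 1, v = 7
  {1, 2}: w = 8, v = 22
  {1, 3}: w = 14, v = 18
  {1, 4}: w = 9, v = 18
  {1, 5}: w = 7, v = 20
  {2, 3}: w = 10, v = 14
  {2, 4}: w = 5, v = 14
  {2, 5}: w = 3, v = 16
  {3, 4}: w = 11, v = 10
  {3, 5}: w = 9, v = 12
  {4, 5}: w = 4, v = 12
  {1, 2, 3}: w = 16 > 14, infeasible
  {1, 2, 4}: w = 11, v = 27
  {1, 2, 5}: w = 9, v = 29
  {1, 3, 4}: w = 17 > 14, infeasible
  {1, 3, 5}: w = 15 > 14, infeasible
  {1, 4, 5}: w = 10, v = 25
  {2, 3, 4}: w = 13, v = 19
  {2, 3, 5}: w = 11, v = 21
  {2, 4, 5}: w = 6, v = 21
  {3, 4, 5}: w = 12, v = 17
  {1, 2, 3, 4}: w = 19 > 14, infeasible
  {1, 2, 3, 5}: w = 17 > 14, infeasible
  {1, 2, 4, 5}: w = 12, v = 34
  {1, 3, 4, 5}: w = 18 > 14, infeasible
  {2, 3, 4, 5}: w = 14, v = 26
  {1, 2, 3, 4, 5}: w = 20 > 14, infeasible
Best feasible subset: items [1, 2, 4, 5]
Total weight: 12 <= 14, total value: 34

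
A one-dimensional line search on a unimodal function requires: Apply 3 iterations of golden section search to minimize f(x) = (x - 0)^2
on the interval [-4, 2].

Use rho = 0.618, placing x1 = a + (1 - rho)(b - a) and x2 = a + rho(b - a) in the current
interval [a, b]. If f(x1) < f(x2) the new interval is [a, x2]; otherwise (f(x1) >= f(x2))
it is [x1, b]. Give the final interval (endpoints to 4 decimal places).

Golden section search for min of f(x) = (x - 0)^2 on [-4, 2].
Each step: x1 = a + (1 - rho)(b - a), x2 = a + rho(b - a); if f(x1) < f(x2) keep [a, x2], otherwise keep [x1, b].
Step 1: [-4.0000, 2.0000], x1=-1.7080 (f=2.9173), x2=-0.2920 (f=0.0853); f(x1) > f(x2) => keep [-1.7080, 2.0000]
Step 2: [-1.7080, 2.0000], x1=-0.2915 (f=0.0850), x2=0.5835 (f=0.3405); f(x1) < f(x2) => keep [-1.7080, 0.5835]
Step 3: [-1.7080, 0.5835], x1=-0.8326 (f=0.6933), x2=-0.2918 (f=0.0852); f(x1) > f(x2) => keep [-0.8326, 0.5835]
Final interval: [-0.8326, 0.5835]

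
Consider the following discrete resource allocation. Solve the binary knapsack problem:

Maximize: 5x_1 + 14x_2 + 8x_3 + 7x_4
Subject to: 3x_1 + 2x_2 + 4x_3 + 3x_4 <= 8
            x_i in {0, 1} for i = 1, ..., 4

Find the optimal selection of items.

Items: item 1 (v=5, w=3), item 2 (v=14, w=2), item 3 (v=8, w=4), item 4 (v=7, w=3)
Capacity: 8
Checking all 16 subsets (w = total weight, v = total value):
  {}: w = 0, v = 0
  {1}: w = 3, v = 5
  {2}: w = 2, v = 14
  {3}: w = 4, v = 8
  {4}: w = 3, v = 7
  {1, 2}: w = 5, v = 19
  {1, 3}: w = 7, v = 13
  {1, 4}: w = 6, v = 12
  {2, 3}: w = 6, v = 22
  {2, 4}: w = 5, v = 21
  {3, 4}: w = 7, v = 15
  {1, 2, 3}: w = 9 > 8, infeasible
  {1, 2, 4}: w = 8, v = 26
  {1, 3, 4}: w = 10 > 8, infeasible
  {2, 3, 4}: w = 9 > 8, infeasible
  {1, 2, 3, 4}: w = 12 > 8, infeasible
Best feasible subset: items [1, 2, 4]
Total weight: 8 <= 8, total value: 26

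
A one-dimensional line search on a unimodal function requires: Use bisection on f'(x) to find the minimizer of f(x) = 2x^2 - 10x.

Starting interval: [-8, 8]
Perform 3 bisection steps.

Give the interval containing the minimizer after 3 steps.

Finding critical point of f(x) = 2x^2 - 10x using bisection on f'(x) = 4x + -10.
f'(x) = 0 when x = 5/2.
Starting interval: [-8, 8]
Step 1: mid = 0, f'(mid) = -10, new interval = [0, 8]
Step 2: mid = 4, f'(mid) = 6, new interval = [0, 4]
Step 3: mid = 2, f'(mid) = -2, new interval = [2, 4]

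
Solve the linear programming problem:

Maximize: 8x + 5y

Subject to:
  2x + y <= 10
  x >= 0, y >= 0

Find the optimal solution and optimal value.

The feasible region has vertices at [(0, 0), (5, 0), (0, 10)].
Checking objective 8x + 5y at each vertex:
  (0, 0): 8*0 + 5*0 = 0
  (5, 0): 8*5 + 5*0 = 40
  (0, 10): 8*0 + 5*10 = 50
Maximum is 50 at (0, 10).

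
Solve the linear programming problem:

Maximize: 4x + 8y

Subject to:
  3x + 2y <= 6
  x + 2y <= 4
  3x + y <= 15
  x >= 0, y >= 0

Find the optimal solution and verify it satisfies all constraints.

Feasible vertices: (0, 0), (0, 2), (1, 3/2), (2, 0)
Objective 4x + 8y at each vertex:
  (0, 0): 0
  (0, 2): 16
  (1, 3/2): 16
  (2, 0): 8
Maximum is 16 at (0, 2).
Verify constraints at (x, y) = (0, 2):
  3*0 + 2*2 = 4 <= 6
  1*0 + 2*2 = 4 <= 4 (active)
  3*0 + 1*2 = 2 <= 15
  x = 0 >= 0, y = 2 >= 0. All constraints satisfied.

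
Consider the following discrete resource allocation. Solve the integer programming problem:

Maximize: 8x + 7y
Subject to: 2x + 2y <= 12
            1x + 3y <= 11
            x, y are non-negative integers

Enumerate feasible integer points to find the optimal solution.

Constraint 1: 2x + 2y <= 12
Constraint 2: 1x + 3y <= 11
Feasible x range (need y >= 0): 0 <= x <= min(12/2, 11/1) => x in {0, ..., 6}.
Enumerate feasible integer points row by row (the coefficient of y is 7 > 0, so for each x the largest feasible y gives the best value):
  x = 0: y <= min((12 - 2*0)/2, (11 - 1*0)/3) => y in {0, ..., 3}; best 8*0 + 7*3 = 21
  x = 1: y <= min((12 - 2*1)/2, (11 - 1*1)/3) => y in {0, ..., 3}; best 8*1 + 7*3 = 29
  x = 2: y <= min((12 - 2*2)/2, (11 - 1*2)/3) => y in {0, ..., 3}; best 8*2 + 7*3 = 37
  x = 3: y <= min((12 - 2*3)/2, (11 - 1*3)/3) => y in {0, ..., 2}; best 8*3 + 7*2 = 38
  x = 4: y <= min((12 - 2*4)/2, (11 - 1*4)/3) => y in {0, ..., 2}; best 8*4 + 7*2 = 46
  x = 5: y <= min((12 - 2*5)/2, (11 - 1*5)/3) => y in {0, ..., 1}; best 8*5 + 7*1 = 47
  x = 6: y <= min((12 - 2*6)/2, (11 - 1*6)/3) => y in {0}; best 8*6 + 7*0 = 48
The maximum 8x + 7y = 48 is achieved at x = 6, y = 0.
Check: 2*6 + 2*0 = 12 <= 12 and 1*6 + 3*0 = 6 <= 11.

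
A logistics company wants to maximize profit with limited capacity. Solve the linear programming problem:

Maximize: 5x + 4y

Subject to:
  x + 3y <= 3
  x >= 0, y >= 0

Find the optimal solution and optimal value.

The feasible region has vertices at [(0, 0), (3, 0), (0, 1)].
Checking objective 5x + 4y at each vertex:
  (0, 0): 5*0 + 4*0 = 0
  (3, 0): 5*3 + 4*0 = 15
  (0, 1): 5*0 + 4*1 = 4
Maximum is 15 at (3, 0).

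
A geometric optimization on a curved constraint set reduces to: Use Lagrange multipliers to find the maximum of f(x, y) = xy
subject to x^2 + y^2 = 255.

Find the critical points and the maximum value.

Lagrange conditions: y = 2*lambda*x and x = 2*lambda*y
If x = 0 then y = 0, violating the constraint, so x, y != 0.
Dividing: y/x = x/y => x^2 = y^2 => y = x or y = -x
Constraint: 2x^2 = 255 => x^2 = 255/2 => x = +/-sqrt(255/2)
Critical points: (sqrt(255/2), sqrt(255/2)), (-sqrt(255/2), -sqrt(255/2)), (sqrt(255/2), -sqrt(255/2)), (-sqrt(255/2), sqrt(255/2))
  y = x:  xy = x^2 = 255/2  at (sqrt(255/2), sqrt(255/2)) and (-sqrt(255/2), -sqrt(255/2))
  y = -x: xy = -x^2 = -255/2 at (sqrt(255/2), -sqrt(255/2)) and (-sqrt(255/2), sqrt(255/2))
Maximum xy = 255/2 at (sqrt(255/2), sqrt(255/2)) and (-sqrt(255/2), -sqrt(255/2))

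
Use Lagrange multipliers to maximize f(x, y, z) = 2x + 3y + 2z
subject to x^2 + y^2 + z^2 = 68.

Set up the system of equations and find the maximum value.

Lagrange conditions: 2 = 2*lambda*x, 3 = 2*lambda*y, 2 = 2*lambda*z
So x:2 = y:3 = z:2, i.e. x = 2t, y = 3t, z = 2t
Constraint: t^2*(2^2 + 3^2 + 2^2) = 68
  t^2 * 17 = 68  =>  t = sqrt(4)
Maximum = 2*2t + 3*3t + 2*2t = 17*sqrt(4) = 34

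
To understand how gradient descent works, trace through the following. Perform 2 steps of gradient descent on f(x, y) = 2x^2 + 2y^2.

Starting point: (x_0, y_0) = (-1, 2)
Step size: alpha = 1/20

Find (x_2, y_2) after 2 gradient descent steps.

f(x,y) = 2x^2 + 2y^2
grad_x = 4x + 0y, grad_y = 4y + 0x
Step 1: grad = (-4, 8), (-4/5, 8/5)
Step 2: grad = (-16/5, 32/5), (-16/25, 32/25)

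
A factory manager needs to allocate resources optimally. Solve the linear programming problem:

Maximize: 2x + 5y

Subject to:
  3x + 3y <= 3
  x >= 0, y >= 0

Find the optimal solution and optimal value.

The feasible region has vertices at [(0, 0), (1, 0), (0, 1)].
Checking objective 2x + 5y at each vertex:
  (0, 0): 2*0 + 5*0 = 0
  (1, 0): 2*1 + 5*0 = 2
  (0, 1): 2*0 + 5*1 = 5
Maximum is 5 at (0, 1).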